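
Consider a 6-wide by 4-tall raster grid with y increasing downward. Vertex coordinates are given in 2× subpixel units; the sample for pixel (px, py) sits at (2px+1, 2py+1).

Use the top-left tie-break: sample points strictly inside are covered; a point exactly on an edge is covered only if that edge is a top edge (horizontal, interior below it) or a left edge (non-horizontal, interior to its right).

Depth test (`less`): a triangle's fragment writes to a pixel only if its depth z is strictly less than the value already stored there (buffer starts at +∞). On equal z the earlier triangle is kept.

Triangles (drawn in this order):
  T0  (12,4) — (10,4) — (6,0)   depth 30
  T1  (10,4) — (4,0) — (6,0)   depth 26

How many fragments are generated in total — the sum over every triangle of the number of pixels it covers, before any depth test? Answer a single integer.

T0:
  2·area = 8
  edge (12, 4)→(10, 4): d=(-2,0) right/bottom  bias=-1
  edge (10, 4)→(6, 0): d=(-4,-4) top-left  bias=+0
  edge (6, 0)→(12, 4): d=(6,4) right/bottom  bias=-1
    (3,0)@(7, 1): e=[6,0,2] → #  [on edge]
    (4,0)@(9, 1): e=[6,8,-6] → ·
    (3,1)@(7, 3): e=[2,-8,14] → ·
    (4,1)@(9, 3): e=[2,0,6] → #  [on edge]
    (5,1)@(11, 3): e=[2,8,-2] → ·
    (4,2)@(9, 5): e=[-2,-8,18] → ·
    (5,2)@(11, 5): e=[-2,0,10] → ·  [on edge]
  covered (2 px):
    · · · # · ·
    · · · · # ·
    · · · · · ·
    · · · · · ·
T1:
  2·area = 8
  edge (10, 4)→(4, 0): d=(-6,-4) top-left  bias=+0
  edge (4, 0)→(6, 0): d=(2,0) top-left  bias=+0
  edge (6, 0)→(10, 4): d=(4,4) right/bottom  bias=-1
    (3,0)@(7, 1): e=[6,2,0] → ·  [on edge]
    (4,1)@(9, 3): e=[2,6,0] → ·  [on edge]
    (5,2)@(11, 5): e=[-2,10,0] → ·  [on edge]
  covered (0 px):
    · · · · · ·
    · · · · · ·
    · · · · · ·
    · · · · · ·

Final: 2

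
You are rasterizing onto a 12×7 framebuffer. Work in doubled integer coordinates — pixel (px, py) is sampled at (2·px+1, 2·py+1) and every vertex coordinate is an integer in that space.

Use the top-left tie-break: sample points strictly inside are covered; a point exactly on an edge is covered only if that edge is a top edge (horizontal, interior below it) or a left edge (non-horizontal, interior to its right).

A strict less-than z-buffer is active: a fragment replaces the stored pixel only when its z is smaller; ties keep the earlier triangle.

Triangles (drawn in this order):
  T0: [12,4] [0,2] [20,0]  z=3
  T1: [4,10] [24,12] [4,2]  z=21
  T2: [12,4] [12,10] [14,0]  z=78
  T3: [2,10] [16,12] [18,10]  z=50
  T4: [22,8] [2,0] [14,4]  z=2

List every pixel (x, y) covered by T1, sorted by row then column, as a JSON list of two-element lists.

T0:
  2·area = 64
  edge (12, 4)→(0, 2): d=(-12,-2) top-left  bias=+0
  edge (0, 2)→(20, 0): d=(20,-2) top-left  bias=+0
  edge (20, 0)→(12, 4): d=(-8,4) right/bottom  bias=-1
    (5,0)@(11, 1): e=[34,2,28] → #
    (6,0)@(13, 1): e=[38,6,20] → #
    (7,0)@(15, 1): e=[42,10,12] → #
    (8,0)@(17, 1): e=[46,14,4] → #
    (9,0)@(19, 1): e=[50,18,-4] → ·
    (3,1)@(7, 3): e=[2,34,28] → #
    (4,1)@(9, 3): e=[6,38,20] → #
    (7,1)@(15, 3): e=[18,50,-4] → ·
    (8,1)@(17, 3): e=[22,54,-12] → ·
    (3,2)@(7, 5): e=[-22,74,12] → ·
    (4,2)@(9, 5): e=[-18,78,4] → ·
    (5,2)@(11, 5): e=[-14,82,-4] → ·
  covered (8 px):
    · · · · · # # # # · · ·
    · · · # # # # · · · · ·
    · · · · · · · · · · · ·
    · · · · · · · · · · · ·
    · · · · · · · · · · · ·
    · · · · · · · · · · · ·
    · · · · · · · · · · · ·
T1:
  2·area = 160  (B↔C swapped to make it positive)
  edge (4, 10)→(4, 2): d=(0,-8) top-left  bias=+0
  edge (4, 2)→(24, 12): d=(20,10) right/bottom  bias=-1
  edge (24, 12)→(4, 10): d=(-20,-2) top-left  bias=+0
    (2,1)@(5, 3): e=[8,10,142] → #
    (3,1)@(7, 3): e=[24,-10,146] → ·
    (2,2)@(5, 5): e=[8,50,102] → #
    (3,2)@(7, 5): e=[24,30,106] → #
    (4,2)@(9, 5): e=[40,10,110] → #
    (5,2)@(11, 5): e=[56,-10,114] → ·
    (2,3)@(5, 7): e=[8,90,62] → #
    (5,3)@(11, 7): e=[56,30,74] → #
    (6,3)@(13, 7): e=[72,10,78] → #
    (7,3)@(15, 7): e=[88,-10,82] → ·
    (2,4)@(5, 9): e=[8,130,22] → #
    (7,4)@(15, 9): e=[88,30,42] → #
  covered (20 px):
    · · · · · · · · · · · ·
    · · # · · · · · · · · ·
    · · # # # · · · · · · ·
    · · # # # # # · · · · ·
    · · # # # # # # # · · ·
    · · · · · · · # # # # ·
    · · · · · · · · · · · ·
T2:
  2·area = 12  (B↔C swapped to make it positive)
  edge (12, 4)→(14, 0): d=(2,-4) top-left  bias=+0
  edge (14, 0)→(12, 10): d=(-2,10) right/bottom  bias=-1
  edge (12, 10)→(12, 4): d=(0,-6) top-left  bias=+0
    (6,1)@(13, 3): e=[2,4,6] → #
    (7,1)@(15, 3): e=[10,-16,18] → ·
    (6,2)@(13, 5): e=[6,0,6] → ·  [on edge]
  covered (1 px):
    · · · · · · · · · · · ·
    · · · · · · # · · · · ·
    · · · · · · · · · · · ·
    · · · · · · · · · · · ·
    · · · · · · · · · · · ·
    · · · · · · · · · · · ·
    · · · · · · · · · · · ·
T3:
  2·area = 32  (B↔C swapped to make it positive)
  edge (2, 10)→(18, 10): d=(16,0) top-left  bias=+0
  edge (18, 10)→(16, 12): d=(-2,2) right/bottom  bias=-1
  edge (16, 12)→(2, 10): d=(-14,-2) top-left  bias=+0
    (11,2)@(23, 5): e=[-80,0,112] → ·  [on edge]
    (10,3)@(21, 7): e=[-48,0,80] → ·  [on edge]
    (9,4)@(19, 9): e=[-16,0,48] → ·  [on edge]
    (4,5)@(9, 11): e=[16,16,0] → #  [on edge]
    (5,5)@(11, 11): e=[16,12,4] → #
    (6,5)@(13, 11): e=[16,8,8] → #
    (7,5)@(15, 11): e=[16,4,12] → #
    (8,5)@(17, 11): e=[16,0,16] → ·  [on edge]
    (4,6)@(9, 13): e=[48,12,-28] → ·
    (5,6)@(11, 13): e=[48,8,-24] → ·
    (6,6)@(13, 13): e=[48,4,-20] → ·
    (7,6)@(15, 13): e=[48,0,-16] → ·  [on edge]
    (11,6)@(23, 13): e=[48,-16,0] → ·  [on edge]
  covered (4 px):
    · · · · · · · · · · · ·
    · · · · · · · · · · · ·
    · · · · · · · · · · · ·
    · · · · · · · · · · · ·
    · · · · · · · · · · · ·
    · · · · # # # # · · · ·
    · · · · · · · · · · · ·
T4:
  2·area = 16
  edge (22, 8)→(2, 0): d=(-20,-8) top-left  bias=+0
  edge (2, 0)→(14, 4): d=(12,4) right/bottom  bias=-1
  edge (14, 4)→(22, 8): d=(8,4) right/bottom  bias=-1
    (2,0)@(5, 1): e=[4,0,12] → ·  [on edge]
    (5,1)@(11, 3): e=[12,0,4] → ·  [on edge]
    (7,2)@(15, 5): e=[4,8,4] → #
    (8,2)@(17, 5): e=[20,0,-4] → ·  [on edge]
    (7,3)@(15, 7): e=[-36,32,20] → ·
    (11,3)@(23, 7): e=[28,0,-12] → ·  [on edge]
  covered (1 px):
    · · · · · · · · · · · ·
    · · · · · · · · · · · ·
    · · · · · · · # · · · ·
    · · · · · · · · · · · ·
    · · · · · · · · · · · ·
    · · · · · · · · · · · ·
    · · · · · · · · · · · ·

Result: [[2,1],[2,2],[3,2],[4,2],[2,3],[3,3],[4,3],[5,3],[6,3],[2,4],[3,4],[4,4],[5,4],[6,4],[7,4],[8,4],[7,5],[8,5],[9,5],[10,5]]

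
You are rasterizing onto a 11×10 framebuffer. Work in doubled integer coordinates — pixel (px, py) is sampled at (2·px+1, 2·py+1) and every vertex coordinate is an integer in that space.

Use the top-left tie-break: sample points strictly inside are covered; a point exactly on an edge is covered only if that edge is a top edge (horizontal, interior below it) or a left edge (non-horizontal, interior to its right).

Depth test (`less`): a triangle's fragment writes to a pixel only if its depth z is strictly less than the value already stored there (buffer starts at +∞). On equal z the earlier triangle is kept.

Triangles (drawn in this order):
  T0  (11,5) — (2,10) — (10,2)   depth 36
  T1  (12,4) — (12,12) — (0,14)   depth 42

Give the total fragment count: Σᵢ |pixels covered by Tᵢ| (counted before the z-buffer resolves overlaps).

T0:
  2·area = 32
  edge (11, 5)→(2, 10): d=(-9,5) right/bottom  bias=-1
  edge (2, 10)→(10, 2): d=(8,-8) top-left  bias=+0
  edge (10, 2)→(11, 5): d=(1,3) right/bottom  bias=-1
    (5,0)@(11, 1): e=[36,0,-4] → ·  [on edge]
    (4,1)@(9, 3): e=[28,0,4] → #  [on edge]
    (5,1)@(11, 3): e=[18,16,-2] → ·
    (3,2)@(7, 5): e=[20,0,12] → #  [on edge]
    (5,2)@(11, 5): e=[0,32,0] → ·  [on edge]
    (2,3)@(5, 7): e=[12,0,20] → #  [on edge]
    (4,3)@(9, 7): e=[-8,32,8] → ·
    (1,4)@(3, 9): e=[4,0,28] → #  [on edge]
    (2,4)@(5, 9): e=[-6,16,22] → ·
    (3,4)@(7, 9): e=[-16,32,16] → ·
    (0,5)@(1, 11): e=[-4,0,36] → ·  [on edge]
    (1,5)@(3, 11): e=[-14,16,30] → ·
    (6,5)@(13, 11): e=[-64,96,0] → ·  [on edge]
    (7,8)@(15, 17): e=[-128,160,0] → ·  [on edge]
  covered (6 px):
    · · · · · · · · · · ·
    · · · · # · · · · · ·
    · · · # # · · · · · ·
    · · # # · · · · · · ·
    · # · · · · · · · · ·
    · · · · · · · · · · ·
    · · · · · · · · · · ·
    · · · · · · · · · · ·
    · · · · · · · · · · ·
    · · · · · · · · · · ·
T1:
  2·area = 96
  edge (12, 4)→(12, 12): d=(0,8) right/bottom  bias=-1
  edge (12, 12)→(0, 14): d=(-12,2) right/bottom  bias=-1
  edge (0, 14)→(12, 4): d=(12,-10) top-left  bias=+0
    (5,2)@(11, 5): e=[8,86,2] → #
    (6,2)@(13, 5): e=[-8,82,22] → ·
    (4,3)@(9, 7): e=[24,66,6] → #
    (6,3)@(13, 7): e=[-8,58,46] → ·
    (3,4)@(7, 9): e=[40,46,10] → #
    (6,4)@(13, 9): e=[-8,34,70] → ·
    (2,5)@(5, 11): e=[56,26,14] → #
    (6,5)@(13, 11): e=[-8,10,94] → ·
    (1,6)@(3, 13): e=[72,6,18] → #
    (3,6)@(7, 13): e=[40,-2,58] → ·
    (4,6)@(9, 13): e=[24,-6,78] → ·
    (5,6)@(11, 13): e=[8,-10,98] → ·
  covered (12 px):
    · · · · · · · · · · ·
    · · · · · · · · · · ·
    · · · · · # · · · · ·
    · · · · # # · · · · ·
    · · · # # # · · · · ·
    · · # # # # · · · · ·
    · # # · · · · · · · ·
    · · · · · · · · · · ·
    · · · · · · · · · · ·
    · · · · · · · · · · ·

Answer: 18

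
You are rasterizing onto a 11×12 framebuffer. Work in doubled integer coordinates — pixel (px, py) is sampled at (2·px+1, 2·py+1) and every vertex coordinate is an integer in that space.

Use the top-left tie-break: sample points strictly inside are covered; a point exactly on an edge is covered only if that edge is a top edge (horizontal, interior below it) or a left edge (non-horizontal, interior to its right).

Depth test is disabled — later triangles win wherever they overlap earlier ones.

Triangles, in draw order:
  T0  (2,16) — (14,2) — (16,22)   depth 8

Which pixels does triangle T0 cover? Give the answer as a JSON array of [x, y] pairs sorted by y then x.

T0:
  2·area = 268
  edge (2, 16)→(14, 2): d=(12,-14) top-left  bias=+0
  edge (14, 2)→(16, 22): d=(2,20) right/bottom  bias=-1
  edge (16, 22)→(2, 16): d=(-14,-6) top-left  bias=+0
    (6,2)@(13, 5): e=[22,26,220] → #
    (7,2)@(15, 5): e=[50,-14,232] → ·
    (5,3)@(11, 7): e=[18,70,180] → #
    (7,3)@(15, 7): e=[74,-10,204] → ·
    (4,4)@(9, 9): e=[14,114,140] → #
    (7,4)@(15, 9): e=[98,-6,176] → ·
    (3,5)@(7, 11): e=[10,158,100] → #
    (7,5)@(15, 11): e=[122,-2,148] → ·
    (2,6)@(5, 13): e=[6,202,60] → #
    (7,6)@(15, 13): e=[146,2,120] → #
    (8,6)@(17, 13): e=[174,-38,132] → ·
    (1,7)@(3, 15): e=[2,246,20] → #
    (4,9)@(9, 19): e=[134,134,0] → #  [on edge]
  covered (34 px):
    · · · · · · · · · · ·
    · · · · · · · · · · ·
    · · · · · · # · · · ·
    · · · · · # # · · · ·
    · · · · # # # · · · ·
    · · · # # # # · · · ·
    · · # # # # # # · · ·
    · # # # # # # # · · ·
    · · # # # # # # · · ·
    · · · · # # # # · · ·
    · · · · · · · # · · ·
    · · · · · · · · · · ·

Final: [[6,2],[5,3],[6,3],[4,4],[5,4],[6,4],[3,5],[4,5],[5,5],[6,5],[2,6],[3,6],[4,6],[5,6],[6,6],[7,6],[1,7],[2,7],[3,7],[4,7],[5,7],[6,7],[7,7],[2,8],[3,8],[4,8],[5,8],[6,8],[7,8],[4,9],[5,9],[6,9],[7,9],[7,10]]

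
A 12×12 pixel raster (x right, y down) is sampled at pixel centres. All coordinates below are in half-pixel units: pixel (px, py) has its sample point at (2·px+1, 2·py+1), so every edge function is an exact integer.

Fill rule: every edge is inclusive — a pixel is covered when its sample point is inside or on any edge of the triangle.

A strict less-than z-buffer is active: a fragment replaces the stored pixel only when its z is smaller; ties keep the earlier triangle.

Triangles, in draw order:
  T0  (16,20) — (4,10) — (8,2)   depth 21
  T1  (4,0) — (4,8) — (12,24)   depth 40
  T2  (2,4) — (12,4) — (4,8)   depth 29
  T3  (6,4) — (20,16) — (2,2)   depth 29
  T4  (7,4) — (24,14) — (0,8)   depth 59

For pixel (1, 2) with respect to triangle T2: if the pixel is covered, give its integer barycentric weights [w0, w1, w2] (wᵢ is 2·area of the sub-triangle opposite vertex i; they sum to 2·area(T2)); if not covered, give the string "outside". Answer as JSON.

T0:
  2·area = 136
  edge (16, 20)→(4, 10): d=(-12,-10) inclusive
  edge (4, 10)→(8, 2): d=(4,-8) inclusive
  edge (8, 2)→(16, 20): d=(8,18) inclusive
    (3,2)@(7, 5): e=[90,4,42] → #
    (4,2)@(9, 5): e=[110,20,6] → #
    (5,2)@(11, 5): e=[130,36,-30] → ·
    (3,3)@(7, 7): e=[66,12,58] → #
    (5,3)@(11, 7): e=[106,44,-14] → ·
    (2,4)@(5, 9): e=[22,4,110] → #
    (5,4)@(11, 9): e=[82,52,2] → #
    (6,4)@(13, 9): e=[102,68,-34] → ·
    (2,5)@(5, 11): e=[-2,12,126] → ·
    (3,5)@(7, 11): e=[18,28,90] → #
    (6,5)@(13, 11): e=[78,76,-18] → ·
    (3,6)@(7, 13): e=[-6,36,106] → ·
  covered (17 px):
    · · · · · · · · · · · ·
    · · · · · · · · · · · ·
    · · · # # · · · · · · ·
    · · · # # · · · · · · ·
    · · # # # # · · · · · ·
    · · · # # # · · · · · ·
    · · · · # # · · · · · ·
    · · · · · # # · · · · ·
    · · · · · · # · · · · ·
    · · · · · · · # · · · ·
    · · · · · · · · · · · ·
    · · · · · · · · · · · ·
T1:
  2·area = 64  (B↔C swapped to make it positive)
  edge (4, 0)→(12, 24): d=(8,24) inclusive
  edge (12, 24)→(4, 8): d=(-8,-16) inclusive
  edge (4, 8)→(4, 0): d=(0,-8) inclusive
    (2,1)@(5, 3): e=[0,56,8] → #  [on edge]
    (3,1)@(7, 3): e=[-48,88,24] → ·
    (2,2)@(5, 5): e=[16,40,8] → #
    (3,2)@(7, 5): e=[-32,72,24] → ·
    (2,3)@(5, 7): e=[32,24,8] → #
    (3,3)@(7, 7): e=[-16,56,24] → ·
    (2,4)@(5, 9): e=[48,8,8] → #
    (3,4)@(7, 9): e=[0,40,24] → #  [on edge]
    (4,4)@(9, 9): e=[-48,72,40] → ·
    (2,5)@(5, 11): e=[64,-8,8] → ·
    (3,5)@(7, 11): e=[16,24,24] → #
    (4,5)@(9, 11): e=[-32,56,40] → ·
    (4,7)@(9, 15): e=[0,24,40] → #  [on edge]
    (5,10)@(11, 21): e=[0,8,56] → #  [on edge]
  covered (10 px):
    · · · · · · · · · · · ·
    · · # · · · · · · · · ·
    · · # · · · · · · · · ·
    · · # · · · · · · · · ·
    · · # # · · · · · · · ·
    · · · # · · · · · · · ·
    · · · # · · · · · · · ·
    · · · · # · · · · · · ·
    · · · · # · · · · · · ·
    · · · · · · · · · · · ·
    · · · · · # · · · · · ·
    · · · · · · · · · · · ·
T2:
  2·area = 40
  edge (2, 4)→(12, 4): d=(10,0) inclusive
  edge (12, 4)→(4, 8): d=(-8,4) inclusive
  edge (4, 8)→(2, 4): d=(-2,-4) inclusive
    (1,2)@(3, 5): e=[10,28,2] → #
    (2,2)@(5, 5): e=[10,20,10] → #
    (3,2)@(7, 5): e=[10,12,18] → #
    (4,2)@(9, 5): e=[10,4,26] → #
    (5,2)@(11, 5): e=[10,-4,34] → ·
    (1,3)@(3, 7): e=[30,12,-2] → ·
    (2,3)@(5, 7): e=[30,4,6] → #
    (3,3)@(7, 7): e=[30,-4,14] → ·
    (4,3)@(9, 7): e=[30,-12,22] → ·
    (2,4)@(5, 9): e=[50,-12,2] → ·
  covered (5 px):
    · · · · · · · · · · · ·
    · · · · · · · · · · · ·
    · # # # # · · · · · · ·
    · · # · · · · · · · · ·
    · · · · · · · · · · · ·
    · · · · · · · · · · · ·
    · · · · · · · · · · · ·
    · · · · · · · · · · · ·
    · · · · · · · · · · · ·
    · · · · · · · · · · · ·
    · · · · · · · · · · · ·
    · · · · · · · · · · · ·
T3:
  2·area = 20
  edge (6, 4)→(20, 16): d=(14,12) inclusive
  edge (20, 16)→(2, 2): d=(-18,-14) inclusive
  edge (2, 2)→(6, 4): d=(4,2) inclusive
    (3,2)@(7, 5): e=[2,16,2] → #
    (4,2)@(9, 5): e=[-22,44,-2] → ·
    (3,3)@(7, 7): e=[30,-20,10] → ·
    (4,3)@(9, 7): e=[6,8,6] → #
    (5,3)@(11, 7): e=[-18,36,2] → ·
    (4,4)@(9, 9): e=[34,-28,14] → ·
    (5,4)@(11, 9): e=[10,0,10] → #  [on edge]
    (6,4)@(13, 9): e=[-14,28,6] → ·
    (5,5)@(11, 11): e=[38,-36,18] → ·
  covered (3 px):
    · · · · · · · · · · · ·
    · · · · · · · · · · · ·
    · · · # · · · · · · · ·
    · · · · # · · · · · · ·
    · · · · · # · · · · · ·
    · · · · · · · · · · · ·
    · · · · · · · · · · · ·
    · · · · · · · · · · · ·
    · · · · · · · · · · · ·
    · · · · · · · · · · · ·
    · · · · · · · · · · · ·
    · · · · · · · · · · · ·
T4:
  2·area = 138
  edge (7, 4)→(24, 14): d=(17,10) inclusive
  edge (24, 14)→(0, 8): d=(-24,-6) inclusive
  edge (0, 8)→(7, 4): d=(7,-4) inclusive
    (3,2)@(7, 5): e=[17,114,7] → #
    (4,2)@(9, 5): e=[-3,126,15] → ·
    (1,3)@(3, 7): e=[91,42,5] → #
    (2,3)@(5, 7): e=[71,54,13] → #
    (4,3)@(9, 7): e=[31,78,29] → #
    (5,3)@(11, 7): e=[11,90,37] → #
    (6,3)@(13, 7): e=[-9,102,45] → ·
    (1,4)@(3, 9): e=[125,-6,19] → ·
    (2,4)@(5, 9): e=[105,6,27] → #
    (6,4)@(13, 9): e=[25,54,59] → #
    (7,4)@(15, 9): e=[5,66,67] → #
    (8,4)@(17, 9): e=[-15,78,75] → ·
  covered (16 px):
    · · · · · · · · · · · ·
    · · · · · · · · · · · ·
    · · · # · · · · · · · ·
    · # # # # # · · · · · ·
    · · # # # # # # · · · ·
    · · · · · · # # # · · ·
    · · · · · · · · · · # ·
    · · · · · · · · · · · ·
    · · · · · · · · · · · ·
    · · · · · · · · · · · ·
    · · · · · · · · · · · ·
    · · · · · · · · · · · ·

Result: [28,2,10]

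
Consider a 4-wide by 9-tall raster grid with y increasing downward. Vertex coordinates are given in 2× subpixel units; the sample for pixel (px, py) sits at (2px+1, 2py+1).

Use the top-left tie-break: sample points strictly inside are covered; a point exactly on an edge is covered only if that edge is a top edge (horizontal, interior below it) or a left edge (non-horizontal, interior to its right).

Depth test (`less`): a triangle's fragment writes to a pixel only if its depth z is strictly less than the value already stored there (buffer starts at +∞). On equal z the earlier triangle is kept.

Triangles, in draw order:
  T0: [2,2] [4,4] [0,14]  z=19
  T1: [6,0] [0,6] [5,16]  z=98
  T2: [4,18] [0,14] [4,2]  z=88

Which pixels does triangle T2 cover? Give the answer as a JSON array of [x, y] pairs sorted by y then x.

T0:
  2·area = 28
  edge (2, 2)→(4, 4): d=(2,2) right/bottom  bias=-1
  edge (4, 4)→(0, 14): d=(-4,10) right/bottom  bias=-1
  edge (0, 14)→(2, 2): d=(2,-12) top-left  bias=+0
    (0,0)@(1, 1): e=[0,42,-14] → .  [on edge]
    (1,1)@(3, 3): e=[0,14,14] → .  [on edge]
    (1,2)@(3, 5): e=[4,6,18] → X
    (2,2)@(5, 5): e=[0,-14,42] → .  [on edge]
    (1,3)@(3, 7): e=[8,-2,22] → .
    (3,3)@(7, 7): e=[0,-42,70] → .  [on edge]
    (0,4)@(1, 9): e=[16,10,2] → X
    (1,4)@(3, 9): e=[12,-10,26] → .
    (0,5)@(1, 11): e=[20,2,6] → X
    (1,5)@(3, 11): e=[16,-18,30] → .
    (0,6)@(1, 13): e=[24,-6,10] → .
  covered (3 px):
    . . . .
    . . . .
    . X . .
    . . . .
    X . . .
    X . . .
    . . . .
    . . . .
    . . . .
T1:
  2·area = 90  (B↔C swapped to make it positive)
  edge (6, 0)→(5, 16): d=(-1,16) right/bottom  bias=-1
  edge (5, 16)→(0, 6): d=(-5,-10) top-left  bias=+0
  edge (0, 6)→(6, 0): d=(6,-6) top-left  bias=+0
    (2,0)@(5, 1): e=[15,75,0] → X  [on edge]
    (3,0)@(7, 1): e=[-17,95,12] → .
    (1,1)@(3, 3): e=[45,45,0] → X  [on edge]
    (3,1)@(7, 3): e=[-19,85,24] → .
    (0,2)@(1, 5): e=[75,15,0] → X  [on edge]
    (3,2)@(7, 5): e=[-21,75,36] → .
    (0,3)@(1, 7): e=[73,5,12] → X
    (3,3)@(7, 7): e=[-23,65,48] → .
    (0,4)@(1, 9): e=[71,-5,24] → .
    (1,4)@(3, 9): e=[39,15,36] → X
    (3,4)@(7, 9): e=[-25,55,60] → .
    (1,5)@(3, 11): e=[37,5,48] → X
  covered (15 px):
    . . X .
    . X X .
    X X X .
    X X X .
    . X X .
    . X X .
    . . X .
    . . X .
    . . . .
T2:
  2·area = 64
  edge (4, 18)→(0, 14): d=(-4,-4) top-left  bias=+0
  edge (0, 14)→(4, 2): d=(4,-12) top-left  bias=+0
  edge (4, 2)→(4, 18): d=(0,16) right/bottom  bias=-1
    (1,2)@(3, 5): e=[48,0,16] → X  [on edge]
    (2,2)@(5, 5): e=[56,24,-16] → .
    (1,3)@(3, 7): e=[40,8,16] → X
    (2,3)@(5, 7): e=[48,32,-16] → .
    (1,4)@(3, 9): e=[32,16,16] → X
    (2,4)@(5, 9): e=[40,40,-16] → .
    (0,5)@(1, 11): e=[16,0,48] → X  [on edge]
    (2,5)@(5, 11): e=[32,48,-16] → .
    (0,6)@(1, 13): e=[8,8,48] → X
    (2,6)@(5, 13): e=[24,56,-16] → .
    (0,7)@(1, 15): e=[0,16,48] → X  [on edge]
    (2,7)@(5, 15): e=[16,64,-16] → .
    (1,8)@(3, 17): e=[0,48,16] → X  [on edge]
  covered (10 px):
    . . . .
    . . . .
    . X . .
    . X . .
    . X . .
    X X . .
    X X . .
    X X . .
    . X . .

Answer: [[1,2],[1,3],[1,4],[0,5],[1,5],[0,6],[1,6],[0,7],[1,7],[1,8]]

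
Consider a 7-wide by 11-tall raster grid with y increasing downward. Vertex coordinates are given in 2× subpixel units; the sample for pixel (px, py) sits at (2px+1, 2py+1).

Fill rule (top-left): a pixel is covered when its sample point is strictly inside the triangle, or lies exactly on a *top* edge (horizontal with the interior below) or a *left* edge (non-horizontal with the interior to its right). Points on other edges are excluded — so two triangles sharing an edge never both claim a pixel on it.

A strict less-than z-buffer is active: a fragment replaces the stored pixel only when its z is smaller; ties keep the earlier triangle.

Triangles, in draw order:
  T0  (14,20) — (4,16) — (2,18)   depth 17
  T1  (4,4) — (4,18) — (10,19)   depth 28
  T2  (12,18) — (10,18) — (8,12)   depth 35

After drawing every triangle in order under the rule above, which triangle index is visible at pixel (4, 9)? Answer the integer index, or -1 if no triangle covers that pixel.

T0:
  2·area = 28  (B↔C swapped to make it positive)
  edge (14, 20)→(2, 18): d=(-12,-2) top-left  bias=+0
  edge (2, 18)→(4, 16): d=(2,-2) top-left  bias=+0
  edge (4, 16)→(14, 20): d=(10,4) right/bottom  bias=-1
    (6,3)@(13, 7): e=[154,0,-126] → ·  [on edge]
    (5,4)@(11, 9): e=[126,0,-98] → ·  [on edge]
    (4,5)@(9, 11): e=[98,0,-70] → ·  [on edge]
    (3,6)@(7, 13): e=[70,0,-42] → ·  [on edge]
    (2,7)@(5, 15): e=[42,0,-14] → ·  [on edge]
    (1,8)@(3, 17): e=[14,0,14] → █  [on edge]
    (2,8)@(5, 17): e=[18,4,6] → █
    (3,8)@(7, 17): e=[22,8,-2] → ·
    (0,9)@(1, 19): e=[-14,0,42] → ·  [on edge]
    (1,9)@(3, 19): e=[-10,4,34] → ·
    (2,9)@(5, 19): e=[-6,8,26] → ·
    (4,9)@(9, 19): e=[2,16,10] → █
  covered (4 px):
    · · · · · · ·
    · · · · · · ·
    · · · · · · ·
    · · · · · · ·
    · · · · · · ·
    · · · · · · ·
    · · · · · · ·
    · · · · · · ·
    · █ █ · · · ·
    · · · · █ █ ·
    · · · · · · ·
T1:
  2·area = 84  (B↔C swapped to make it positive)
  edge (4, 4)→(10, 19): d=(6,15) right/bottom  bias=-1
  edge (10, 19)→(4, 18): d=(-6,-1) top-left  bias=+0
  edge (4, 18)→(4, 4): d=(0,-14) top-left  bias=+0
    (2,3)@(5, 7): e=[3,67,14] → █
    (3,3)@(7, 7): e=[-27,69,42] → ·
    (2,4)@(5, 9): e=[15,55,14] → █
    (3,4)@(7, 9): e=[-15,57,42] → ·
    (2,5)@(5, 11): e=[27,43,14] → █
    (3,5)@(7, 11): e=[-3,45,42] → ·
    (2,6)@(5, 13): e=[39,31,14] → █
    (3,6)@(7, 13): e=[9,33,42] → █
    (4,6)@(9, 13): e=[-21,35,70] → ·
    (2,7)@(5, 15): e=[51,19,14] → █
    (4,7)@(9, 15): e=[-9,23,70] → ·
    (2,8)@(5, 17): e=[63,7,14] → █
  covered (10 px):
    · · · · · · ·
    · · · · · · ·
    · · · · · · ·
    · · █ · · · ·
    · · █ · · · ·
    · · █ · · · ·
    · · █ █ · · ·
    · · █ █ · · ·
    · · █ █ █ · ·
    · · · · · · ·
    · · · · · · ·
T2:
  2·area = 12
  edge (12, 18)→(10, 18): d=(-2,0) right/bottom  bias=-1
  edge (10, 18)→(8, 12): d=(-2,-6) top-left  bias=+0
  edge (8, 12)→(12, 18): d=(4,6) right/bottom  bias=-1
    (2,1)@(5, 3): e=[30,0,-18] → ·  [on edge]
    (3,4)@(7, 9): e=[18,0,-6] → ·  [on edge]
    (4,7)@(9, 15): e=[6,0,6] → █  [on edge]
    (5,7)@(11, 15): e=[6,12,-6] → ·
    (4,8)@(9, 17): e=[2,-4,14] → ·
    (5,8)@(11, 17): e=[2,8,2] → █
    (6,8)@(13, 17): e=[2,20,-10] → ·
    (5,9)@(11, 19): e=[-2,4,10] → ·
    (5,10)@(11, 21): e=[-6,0,18] → ·  [on edge]
  covered (2 px):
    · · · · · · ·
    · · · · · · ·
    · · · · · · ·
    · · · · · · ·
    · · · · · · ·
    · · · · · · ·
    · · · · · · ·
    · · · · █ · ·
    · · · · · █ ·
    · · · · · · ·
    · · · · · · ·

Z-buffer (winner per pixel, '.' = empty):
  . . . . . . .
  . . . . . . .
  . . . . . . .
  . . 1 . . . .
  . . 1 . . . .
  . . 1 . . . .
  . . 1 1 . . .
  . . 1 1 2 . .
  . 0 0 1 1 2 .
  . . . . 0 0 .
  . . . . . . .

Result: 0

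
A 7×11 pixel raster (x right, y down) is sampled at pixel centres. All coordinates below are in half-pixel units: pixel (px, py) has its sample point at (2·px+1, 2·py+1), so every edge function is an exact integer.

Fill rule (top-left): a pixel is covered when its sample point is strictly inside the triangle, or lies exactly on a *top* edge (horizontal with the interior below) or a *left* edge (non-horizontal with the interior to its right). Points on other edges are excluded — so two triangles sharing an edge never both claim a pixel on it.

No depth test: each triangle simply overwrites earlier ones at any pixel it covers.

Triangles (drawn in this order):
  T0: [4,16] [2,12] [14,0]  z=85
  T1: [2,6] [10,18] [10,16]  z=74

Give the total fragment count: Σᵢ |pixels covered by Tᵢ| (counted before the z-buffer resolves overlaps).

T0:
  2·area = 72
  edge (4, 16)→(2, 12): d=(-2,-4) top-left  bias=+0
  edge (2, 12)→(14, 0): d=(12,-12) top-left  bias=+0
  edge (14, 0)→(4, 16): d=(-10,16) right/bottom  bias=-1
    (6,0)@(13, 1): e=[66,0,6] → █  [on edge]
    (5,1)@(11, 3): e=[54,0,18] → █  [on edge]
    (6,1)@(13, 3): e=[62,24,-14] → ·
    (4,2)@(9, 5): e=[42,0,30] → █  [on edge]
    (5,2)@(11, 5): e=[50,24,-2] → ·
    (3,3)@(7, 7): e=[30,0,42] → █  [on edge]
    (5,3)@(11, 7): e=[46,48,-22] → ·
    (2,4)@(5, 9): e=[18,0,54] → █  [on edge]
    (4,4)@(9, 9): e=[34,48,-10] → ·
    (1,5)@(3, 11): e=[6,0,66] → █  [on edge]
    (4,5)@(9, 11): e=[30,72,-30] → ·
    (0,6)@(1, 13): e=[-6,0,78] → ·  [on edge]
  covered (12 px):
    · · · · · · █
    · · · · · █ ·
    · · · · █ · ·
    · · · █ █ · ·
    · · █ █ · · ·
    · █ █ █ · · ·
    · █ █ · · · ·
    · · · · · · ·
    · · · · · · ·
    · · · · · · ·
    · · · · · · ·
T1:
  2·area = 16  (B↔C swapped to make it positive)
  edge (2, 6)→(10, 16): d=(8,10) right/bottom  bias=-1
  edge (10, 16)→(10, 18): d=(0,2) right/bottom  bias=-1
  edge (10, 18)→(2, 6): d=(-8,-12) top-left  bias=+0
    (3,6)@(7, 13): e=[6,6,4] → █
    (4,6)@(9, 13): e=[-14,2,28] → ·
    (3,7)@(7, 15): e=[22,6,-12] → ·
    (4,7)@(9, 15): e=[2,2,12] → █
    (5,7)@(11, 15): e=[-18,-2,36] → ·
    (4,8)@(9, 17): e=[18,2,-4] → ·
  covered (2 px):
    · · · · · · ·
    · · · · · · ·
    · · · · · · ·
    · · · · · · ·
    · · · · · · ·
    · · · · · · ·
    · · · █ · · ·
    · · · · █ · ·
    · · · · · · ·
    · · · · · · ·
    · · · · · · ·

Answer: 14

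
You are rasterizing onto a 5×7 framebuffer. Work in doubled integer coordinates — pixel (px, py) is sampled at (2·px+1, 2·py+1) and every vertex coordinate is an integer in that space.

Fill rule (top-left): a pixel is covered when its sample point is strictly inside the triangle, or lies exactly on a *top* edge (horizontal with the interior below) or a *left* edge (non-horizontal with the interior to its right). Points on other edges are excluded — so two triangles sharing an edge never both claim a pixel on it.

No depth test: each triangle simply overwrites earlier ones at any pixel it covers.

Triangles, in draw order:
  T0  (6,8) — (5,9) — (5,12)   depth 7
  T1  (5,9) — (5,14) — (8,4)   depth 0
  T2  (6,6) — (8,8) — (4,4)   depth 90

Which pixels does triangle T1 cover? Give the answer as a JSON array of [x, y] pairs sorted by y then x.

T0:
  2·area = 3  (B↔C swapped to make it positive)
  edge (6, 8)→(5, 12): d=(-1,4) right/bottom  bias=-1
  edge (5, 12)→(5, 9): d=(0,-3) top-left  bias=+0
  edge (5, 9)→(6, 8): d=(1,-1) top-left  bias=+0
    (2,0)@(5, 1): e=[11,0,-8] → .  [on edge]
    (2,1)@(5, 3): e=[9,0,-6] → .  [on edge]
    (2,2)@(5, 5): e=[7,0,-4] → .  [on edge]
    (4,2)@(9, 5): e=[-9,12,0] → .  [on edge]
    (2,3)@(5, 7): e=[5,0,-2] → .  [on edge]
    (3,3)@(7, 7): e=[-3,6,0] → .  [on edge]
    (2,4)@(5, 9): e=[3,0,0] → X  [on edge]
    (3,4)@(7, 9): e=[-5,6,2] → .
    (1,5)@(3, 11): e=[9,-6,0] → .  [on edge]
    (2,5)@(5, 11): e=[1,0,2] → X  [on edge]
    (3,5)@(7, 11): e=[-7,6,4] → .
    (0,6)@(1, 13): e=[15,-12,0] → .  [on edge]
    (2,6)@(5, 13): e=[-1,0,4] → .  [on edge]
  covered (2 px):
    . . . . .
    . . . . .
    . . . . .
    . . . . .
    . . X . .
    . . X . .
    . . . . .
T1:
  2·area = 15  (B↔C swapped to make it positive)
  edge (5, 9)→(8, 4): d=(3,-5) top-left  bias=+0
  edge (8, 4)→(5, 14): d=(-3,10) right/bottom  bias=-1
  edge (5, 14)→(5, 9): d=(0,-5) top-left  bias=+0
    (2,0)@(5, 1): e=[-24,39,0] → .  [on edge]
    (2,1)@(5, 3): e=[-18,33,0] → .  [on edge]
    (2,2)@(5, 5): e=[-12,27,0] → .  [on edge]
    (2,3)@(5, 7): e=[-6,21,0] → .  [on edge]
    (3,3)@(7, 7): e=[4,1,10] → X
    (4,3)@(9, 7): e=[14,-19,20] → .
    (2,4)@(5, 9): e=[0,15,0] → X  [on edge]
    (3,4)@(7, 9): e=[10,-5,10] → .
    (2,5)@(5, 11): e=[6,9,0] → X  [on edge]
    (3,5)@(7, 11): e=[16,-11,10] → .
    (2,6)@(5, 13): e=[12,3,0] → X  [on edge]
    (3,6)@(7, 13): e=[22,-17,10] → .
  covered (4 px):
    . . . . .
    . . . . .
    . . . . .
    . . . X .
    . . X . .
    . . X . .
    . . X . .
T2:
  degenerate (2·area = 0) — covers nothing

Answer: [[3,3],[2,4],[2,5],[2,6]]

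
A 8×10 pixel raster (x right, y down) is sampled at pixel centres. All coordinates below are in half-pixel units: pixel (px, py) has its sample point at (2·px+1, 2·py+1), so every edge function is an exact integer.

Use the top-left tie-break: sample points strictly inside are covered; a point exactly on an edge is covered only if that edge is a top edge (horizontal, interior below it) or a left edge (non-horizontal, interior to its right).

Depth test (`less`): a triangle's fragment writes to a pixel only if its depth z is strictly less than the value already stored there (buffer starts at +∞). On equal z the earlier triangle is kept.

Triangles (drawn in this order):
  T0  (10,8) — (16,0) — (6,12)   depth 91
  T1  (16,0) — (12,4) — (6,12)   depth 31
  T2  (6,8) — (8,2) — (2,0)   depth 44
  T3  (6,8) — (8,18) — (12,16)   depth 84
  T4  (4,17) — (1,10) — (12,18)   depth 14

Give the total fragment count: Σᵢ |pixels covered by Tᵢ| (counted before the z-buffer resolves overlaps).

T0:
  2·area = 8  (B↔C swapped to make it positive)
  edge (10, 8)→(6, 12): d=(-4,4) right/bottom  bias=-1
  edge (6, 12)→(16, 0): d=(10,-12) top-left  bias=+0
  edge (16, 0)→(10, 8): d=(-6,8) right/bottom  bias=-1
    (7,1)@(15, 3): e=[0,18,-10] → ·  [on edge]
    (6,2)@(13, 5): e=[0,14,-6] → ·  [on edge]
    (5,3)@(11, 7): e=[0,10,-2] → ·  [on edge]
    (4,4)@(9, 9): e=[0,6,2] → ·  [on edge]
    (3,5)@(7, 11): e=[0,2,6] → ·  [on edge]
    (2,6)@(5, 13): e=[0,-2,10] → ·  [on edge]
    (1,7)@(3, 15): e=[0,-6,14] → ·  [on edge]
    (0,8)@(1, 17): e=[0,-10,18] → ·  [on edge]
  covered (0 px):
    · · · · · · · ·
    · · · · · · · ·
    · · · · · · · ·
    · · · · · · · ·
    · · · · · · · ·
    · · · · · · · ·
    · · · · · · · ·
    · · · · · · · ·
    · · · · · · · ·
    · · · · · · · ·
T1:
  2·area = 8  (B↔C swapped to make it positive)
  edge (16, 0)→(6, 12): d=(-10,12) right/bottom  bias=-1
  edge (6, 12)→(12, 4): d=(6,-8) top-left  bias=+0
  edge (12, 4)→(16, 0): d=(4,-4) top-left  bias=+0
    (7,0)@(15, 1): e=[2,6,0] → █  [on edge]
    (6,1)@(13, 3): e=[6,2,0] → █  [on edge]
    (7,1)@(15, 3): e=[-18,18,8] → ·
    (5,2)@(11, 5): e=[10,-2,0] → ·  [on edge]
    (6,2)@(13, 5): e=[-14,14,8] → ·
    (4,3)@(9, 7): e=[14,-6,0] → ·  [on edge]
    (3,4)@(7, 9): e=[18,-10,0] → ·  [on edge]
    (2,5)@(5, 11): e=[22,-14,0] → ·  [on edge]
    (1,6)@(3, 13): e=[26,-18,0] → ·  [on edge]
    (0,7)@(1, 15): e=[30,-22,0] → ·  [on edge]
  covered (2 px):
    · · · · · · · █
    · · · · · · █ ·
    · · · · · · · ·
    · · · · · · · ·
    · · · · · · · ·
    · · · · · · · ·
    · · · · · · · ·
    · · · · · · · ·
    · · · · · · · ·
    · · · · · · · ·
T2:
  2·area = 40  (B↔C swapped to make it positive)
  edge (6, 8)→(2, 0): d=(-4,-8) top-left  bias=+0
  edge (2, 0)→(8, 2): d=(6,2) right/bottom  bias=-1
  edge (8, 2)→(6, 8): d=(-2,6) right/bottom  bias=-1
    (1,0)@(3, 1): e=[4,4,32] → █
    (2,0)@(5, 1): e=[20,0,20] → ·  [on edge]
    (1,1)@(3, 3): e=[-4,16,28] → ·
    (2,1)@(5, 3): e=[12,12,16] → █
    (3,1)@(7, 3): e=[28,8,4] → █
    (4,1)@(9, 3): e=[44,4,-8] → ·
    (5,1)@(11, 3): e=[60,0,-20] → ·  [on edge]
    (2,2)@(5, 5): e=[4,24,12] → █
    (3,2)@(7, 5): e=[20,20,0] → ·  [on edge]
    (2,3)@(5, 7): e=[-4,36,8] → ·
    (2,5)@(5, 11): e=[-20,60,0] → ·  [on edge]
    (1,8)@(3, 17): e=[-60,100,0] → ·  [on edge]
  covered (4 px):
    · █ · · · · · ·
    · · █ █ · · · ·
    · · █ · · · · ·
    · · · · · · · ·
    · · · · · · · ·
    · · · · · · · ·
    · · · · · · · ·
    · · · · · · · ·
    · · · · · · · ·
    · · · · · · · ·
T3:
  2·area = 44  (B↔C swapped to make it positive)
  edge (6, 8)→(12, 16): d=(6,8) right/bottom  bias=-1
  edge (12, 16)→(8, 18): d=(-4,2) right/bottom  bias=-1
  edge (8, 18)→(6, 8): d=(-2,-10) top-left  bias=+0
    (2,1)@(5, 3): e=[-22,66,0] → ·  [on edge]
    (3,5)@(7, 11): e=[10,30,4] → █
    (4,5)@(9, 11): e=[-6,26,24] → ·
    (3,6)@(7, 13): e=[22,22,0] → █  [on edge]
    (4,6)@(9, 13): e=[6,18,20] → █
    (5,6)@(11, 13): e=[-10,14,40] → ·
    (3,7)@(7, 15): e=[34,14,-4] → ·
    (4,7)@(9, 15): e=[18,10,16] → █
    (5,7)@(11, 15): e=[2,6,36] → █
    (6,7)@(13, 15): e=[-14,2,56] → ·
    (4,8)@(9, 17): e=[30,2,12] → █
    (5,8)@(11, 17): e=[14,-2,32] → ·
  covered (6 px):
    · · · · · · · ·
    · · · · · · · ·
    · · · · · · · ·
    · · · · · · · ·
    · · · · · · · ·
    · · · █ · · · ·
    · · · █ █ · · ·
    · · · · █ █ · ·
    · · · · █ · · ·
    · · · · · · · ·
T4:
  2·area = 53
  edge (4, 17)→(1, 10): d=(-3,-7) top-left  bias=+0
  edge (1, 10)→(12, 18): d=(11,8) right/bottom  bias=-1
  edge (12, 18)→(4, 17): d=(-8,-1) top-left  bias=+0
    (1,6)@(3, 13): e=[5,17,31] → █
    (2,6)@(5, 13): e=[19,1,33] → █
    (3,6)@(7, 13): e=[33,-15,35] → ·
    (1,7)@(3, 15): e=[-1,39,15] → ·
    (2,7)@(5, 15): e=[13,23,17] → █
    (3,7)@(7, 15): e=[27,7,19] → █
    (4,7)@(9, 15): e=[41,-9,21] → ·
    (2,8)@(5, 17): e=[7,45,1] → █
    (4,8)@(9, 17): e=[35,13,5] → █
    (5,8)@(11, 17): e=[49,-3,7] → ·
    (2,9)@(5, 19): e=[1,67,-15] → ·
    (3,9)@(7, 19): e=[15,51,-13] → ·
  covered (7 px):
    · · · · · · · ·
    · · · · · · · ·
    · · · · · · · ·
    · · · · · · · ·
    · · · · · · · ·
    · · · · · · · ·
    · █ █ · · · · ·
    · · █ █ · · · ·
    · · █ █ █ · · ·
    · · · · · · · ·

Final: 19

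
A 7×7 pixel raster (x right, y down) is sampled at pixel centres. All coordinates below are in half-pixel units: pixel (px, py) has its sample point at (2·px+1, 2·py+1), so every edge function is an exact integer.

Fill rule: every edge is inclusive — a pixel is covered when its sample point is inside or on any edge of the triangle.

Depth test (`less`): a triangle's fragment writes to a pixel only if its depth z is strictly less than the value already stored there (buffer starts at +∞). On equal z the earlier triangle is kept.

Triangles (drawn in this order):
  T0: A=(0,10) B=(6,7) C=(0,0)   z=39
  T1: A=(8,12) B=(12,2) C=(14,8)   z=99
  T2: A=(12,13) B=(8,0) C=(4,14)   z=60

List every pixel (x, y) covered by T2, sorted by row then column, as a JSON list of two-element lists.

T0:
  2·area = 60  (B↔C swapped to make it positive)
  edge (0, 10)→(0, 0): d=(0,-10) inclusive
  edge (0, 0)→(6, 7): d=(6,7) inclusive
  edge (6, 7)→(0, 10): d=(-6,3) inclusive
    (0,1)@(1, 3): e=[10,11,39] → █
    (1,1)@(3, 3): e=[30,-3,33] → ·
    (0,2)@(1, 5): e=[10,23,27] → █
    (1,2)@(3, 5): e=[30,9,21] → █
    (2,2)@(5, 5): e=[50,-5,15] → ·
    (0,3)@(1, 7): e=[10,35,15] → █
    (2,3)@(5, 7): e=[50,7,3] → █
    (3,3)@(7, 7): e=[70,-7,-3] → ·
    (0,4)@(1, 9): e=[10,47,3] → █
    (1,4)@(3, 9): e=[30,33,-3] → ·
    (2,4)@(5, 9): e=[50,19,-9] → ·
    (0,5)@(1, 11): e=[10,59,-9] → ·
  covered (7 px):
    · · · · · · ·
    █ · · · · · ·
    █ █ · · · · ·
    █ █ █ · · · ·
    █ · · · · · ·
    · · · · · · ·
    · · · · · · ·
T1:
  2·area = 44
  edge (8, 12)→(12, 2): d=(4,-10) inclusive
  edge (12, 2)→(14, 8): d=(2,6) inclusive
  edge (14, 8)→(8, 12): d=(-6,4) inclusive
    (5,2)@(11, 5): e=[2,12,30] → █
    (6,2)@(13, 5): e=[22,0,22] → █  [on edge]
    (5,3)@(11, 7): e=[10,16,18] → █
    (5,4)@(11, 9): e=[18,20,6] → █
    (6,4)@(13, 9): e=[38,8,-2] → ·
    (4,5)@(9, 11): e=[6,36,2] → █
    (5,5)@(11, 11): e=[26,24,-6] → ·
    (4,6)@(9, 13): e=[14,40,-10] → ·
  covered (6 px):
    · · · · · · ·
    · · · · · · ·
    · · · · · █ █
    · · · · · █ █
    · · · · · █ ·
    · · · · █ · ·
    · · · · · · ·
T2:
  2·area = 108  (B↔C swapped to make it positive)
  edge (12, 13)→(4, 14): d=(-8,1) inclusive
  edge (4, 14)→(8, 0): d=(4,-14) inclusive
  edge (8, 0)→(12, 13): d=(4,13) inclusive
    (3,2)@(7, 5): e=[69,6,33] → █
    (4,2)@(9, 5): e=[67,34,7] → █
    (5,2)@(11, 5): e=[65,62,-19] → ·
    (3,3)@(7, 7): e=[53,14,41] → █
    (5,3)@(11, 7): e=[49,70,-11] → ·
    (3,4)@(7, 9): e=[37,22,49] → █
    (5,4)@(11, 9): e=[33,78,-3] → ·
    (2,5)@(5, 11): e=[23,2,83] → █
    (5,5)@(11, 11): e=[17,86,5] → █
    (6,5)@(13, 11): e=[15,114,-21] → ·
    (2,6)@(5, 13): e=[7,10,91] → █
    (6,6)@(13, 13): e=[-1,122,-13] → ·
  covered (14 px):
    · · · · · · ·
    · · · · · · ·
    · · · █ █ · ·
    · · · █ █ · ·
    · · · █ █ · ·
    · · █ █ █ █ ·
    · · █ █ █ █ ·

Answer: [[3,2],[4,2],[3,3],[4,3],[3,4],[4,4],[2,5],[3,5],[4,5],[5,5],[2,6],[3,6],[4,6],[5,6]]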